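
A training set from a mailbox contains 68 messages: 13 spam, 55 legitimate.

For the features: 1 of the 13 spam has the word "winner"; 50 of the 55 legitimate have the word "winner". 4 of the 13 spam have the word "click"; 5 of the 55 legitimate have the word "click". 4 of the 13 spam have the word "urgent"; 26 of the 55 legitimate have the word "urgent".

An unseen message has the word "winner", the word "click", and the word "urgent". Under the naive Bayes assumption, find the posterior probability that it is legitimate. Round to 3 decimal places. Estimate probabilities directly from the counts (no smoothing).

spam: (13/68) × (1/13) × (4/13) × (4/13) ≈ 0.00139227
legitimate: (55/68) × (50/55) × (5/55) × (26/55) ≈ 0.0315994
P(legitimate | x) = 0.0315994 / 0.03299167 ≈ 0.958

0.958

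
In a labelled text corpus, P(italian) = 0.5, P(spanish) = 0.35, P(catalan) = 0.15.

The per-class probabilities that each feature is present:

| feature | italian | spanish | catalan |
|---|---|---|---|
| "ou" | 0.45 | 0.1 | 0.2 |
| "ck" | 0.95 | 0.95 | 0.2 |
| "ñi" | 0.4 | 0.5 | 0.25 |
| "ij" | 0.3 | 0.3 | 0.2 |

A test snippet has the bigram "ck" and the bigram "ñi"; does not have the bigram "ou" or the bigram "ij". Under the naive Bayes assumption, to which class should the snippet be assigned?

italian: 0.5 × (1−0.45) × 0.95 × 0.4 × (1−0.3) = 0.07315
spanish: 0.35 × (1−0.1) × 0.95 × 0.5 × (1−0.3) = 0.1047375
catalan: 0.15 × (1−0.2) × 0.2 × 0.25 × (1−0.2) = 0.0048
Highest score → spanish.

spanish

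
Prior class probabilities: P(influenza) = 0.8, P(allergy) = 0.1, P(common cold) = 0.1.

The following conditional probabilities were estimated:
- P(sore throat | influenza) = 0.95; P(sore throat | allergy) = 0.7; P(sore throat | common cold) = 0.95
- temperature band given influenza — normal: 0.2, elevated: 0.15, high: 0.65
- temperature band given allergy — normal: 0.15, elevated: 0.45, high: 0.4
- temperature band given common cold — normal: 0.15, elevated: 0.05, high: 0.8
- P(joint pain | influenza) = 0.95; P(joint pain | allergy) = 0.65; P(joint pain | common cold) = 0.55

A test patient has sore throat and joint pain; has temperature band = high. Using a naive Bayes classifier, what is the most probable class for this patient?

influenza: 0.8 × 0.95 × 0.65 × 0.95 = 0.4693
allergy: 0.1 × 0.7 × 0.4 × 0.65 = 0.0182
common cold: 0.1 × 0.95 × 0.8 × 0.55 = 0.0418
Highest score → influenza.

influenza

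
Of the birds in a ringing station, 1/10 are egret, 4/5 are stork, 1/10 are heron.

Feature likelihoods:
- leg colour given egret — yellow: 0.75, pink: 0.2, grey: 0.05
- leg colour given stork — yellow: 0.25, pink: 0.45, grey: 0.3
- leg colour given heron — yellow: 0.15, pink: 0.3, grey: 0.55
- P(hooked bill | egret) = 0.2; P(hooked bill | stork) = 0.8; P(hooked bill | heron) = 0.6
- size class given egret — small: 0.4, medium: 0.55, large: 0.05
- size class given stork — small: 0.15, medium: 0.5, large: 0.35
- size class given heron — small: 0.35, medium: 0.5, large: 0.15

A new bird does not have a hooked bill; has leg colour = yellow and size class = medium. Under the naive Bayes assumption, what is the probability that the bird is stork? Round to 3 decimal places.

egret: 0.1 × 0.75 × (1−0.2) × 0.55 = 0.033
stork: 0.8 × 0.25 × (1−0.8) × 0.5 = 0.02
heron: 0.1 × 0.15 × (1−0.6) × 0.5 = 0.003
P(stork | x) = 0.02 / 0.056 ≈ 0.357

0.357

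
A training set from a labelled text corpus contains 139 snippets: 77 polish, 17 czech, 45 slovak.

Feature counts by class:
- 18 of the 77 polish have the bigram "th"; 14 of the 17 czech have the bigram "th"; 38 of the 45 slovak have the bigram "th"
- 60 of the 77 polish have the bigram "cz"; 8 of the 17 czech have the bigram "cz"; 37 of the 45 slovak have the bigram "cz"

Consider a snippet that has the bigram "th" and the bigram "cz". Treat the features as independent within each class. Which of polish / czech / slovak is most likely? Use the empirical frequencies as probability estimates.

polish: (77/139) × (18/77) × (60/77) ≈ 0.100906
czech: (17/139) × (14/17) × (8/17) ≈ 0.0473974
slovak: (45/139) × (38/45) × (37/45) ≈ 0.22478
Highest score → slovak.

slovak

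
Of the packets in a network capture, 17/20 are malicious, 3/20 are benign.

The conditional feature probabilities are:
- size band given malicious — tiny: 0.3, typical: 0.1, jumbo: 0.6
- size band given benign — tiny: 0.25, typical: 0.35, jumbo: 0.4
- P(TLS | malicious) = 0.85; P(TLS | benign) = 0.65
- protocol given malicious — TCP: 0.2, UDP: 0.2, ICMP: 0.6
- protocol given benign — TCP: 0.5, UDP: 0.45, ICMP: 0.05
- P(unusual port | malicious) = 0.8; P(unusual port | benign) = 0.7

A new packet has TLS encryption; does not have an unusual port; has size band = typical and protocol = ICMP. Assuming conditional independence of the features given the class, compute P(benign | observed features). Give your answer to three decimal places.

malicious: 0.85 × 0.1 × 0.85 × 0.6 × (1−0.8) = 0.00867
benign: 0.15 × 0.35 × 0.65 × 0.05 × (1−0.7) = 0.000511875
P(benign | x) = 0.000511875 / 0.009181875 ≈ 0.056

0.056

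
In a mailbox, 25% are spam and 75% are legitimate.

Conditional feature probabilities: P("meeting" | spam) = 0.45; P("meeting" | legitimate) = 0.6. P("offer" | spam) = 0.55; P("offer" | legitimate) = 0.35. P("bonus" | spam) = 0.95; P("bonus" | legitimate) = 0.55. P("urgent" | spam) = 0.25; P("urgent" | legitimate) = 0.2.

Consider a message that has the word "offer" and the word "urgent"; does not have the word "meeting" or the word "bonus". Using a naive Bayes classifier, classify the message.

spam: 0.25 × (1−0.45) × 0.55 × (1−0.95) × 0.25 = 0.0009453125
legitimate: 0.75 × (1−0.6) × 0.35 × (1−0.55) × 0.2 = 0.00945
Highest score → legitimate.

legitimate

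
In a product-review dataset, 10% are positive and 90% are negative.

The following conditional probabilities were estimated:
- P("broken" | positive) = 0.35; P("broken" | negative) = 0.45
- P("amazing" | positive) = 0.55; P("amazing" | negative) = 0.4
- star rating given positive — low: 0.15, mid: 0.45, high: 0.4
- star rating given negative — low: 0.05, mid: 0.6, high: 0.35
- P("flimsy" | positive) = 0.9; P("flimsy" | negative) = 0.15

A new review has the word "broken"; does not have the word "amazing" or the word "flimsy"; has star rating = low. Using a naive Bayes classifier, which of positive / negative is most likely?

positive: 0.1 × 0.35 × (1−0.55) × 0.15 × (1−0.9) = 0.00023625
negative: 0.9 × 0.45 × (1−0.4) × 0.05 × (1−0.15) = 0.0103275
Highest score → negative.

negative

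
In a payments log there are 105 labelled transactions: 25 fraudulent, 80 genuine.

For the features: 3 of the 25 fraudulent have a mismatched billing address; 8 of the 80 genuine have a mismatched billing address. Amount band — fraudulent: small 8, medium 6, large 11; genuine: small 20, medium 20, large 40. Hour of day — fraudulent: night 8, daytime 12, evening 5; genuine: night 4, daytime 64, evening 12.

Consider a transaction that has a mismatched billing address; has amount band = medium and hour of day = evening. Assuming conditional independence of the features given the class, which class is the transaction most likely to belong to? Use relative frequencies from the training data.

genuine

fraudulent: (25/105) × (3/25) × (6/25) × (5/25) ≈ 0.00137143
genuine: (80/105) × (8/80) × (20/80) × (12/80) ≈ 0.00285714
Highest score → genuine.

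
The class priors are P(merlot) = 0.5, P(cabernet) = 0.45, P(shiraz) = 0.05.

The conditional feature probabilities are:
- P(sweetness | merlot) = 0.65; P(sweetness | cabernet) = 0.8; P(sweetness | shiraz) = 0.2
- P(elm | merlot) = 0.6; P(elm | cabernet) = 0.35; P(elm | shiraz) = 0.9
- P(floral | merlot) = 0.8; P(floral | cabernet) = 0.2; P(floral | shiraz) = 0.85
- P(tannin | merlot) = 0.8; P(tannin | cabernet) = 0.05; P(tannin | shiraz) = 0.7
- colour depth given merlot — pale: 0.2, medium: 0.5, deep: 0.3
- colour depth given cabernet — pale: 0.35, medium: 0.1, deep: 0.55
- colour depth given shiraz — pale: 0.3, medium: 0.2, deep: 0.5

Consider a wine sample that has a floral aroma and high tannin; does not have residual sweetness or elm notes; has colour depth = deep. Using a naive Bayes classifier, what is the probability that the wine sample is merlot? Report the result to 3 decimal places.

merlot: 0.5 × (1−0.65) × (1−0.6) × 0.8 × 0.8 × 0.3 = 0.01344
cabernet: 0.45 × (1−0.8) × (1−0.35) × 0.2 × 0.05 × 0.55 = 0.00032175
shiraz: 0.05 × (1−0.2) × (1−0.9) × 0.85 × 0.7 × 0.5 = 0.00119
P(merlot | x) = 0.01344 / 0.01495175 ≈ 0.899

0.899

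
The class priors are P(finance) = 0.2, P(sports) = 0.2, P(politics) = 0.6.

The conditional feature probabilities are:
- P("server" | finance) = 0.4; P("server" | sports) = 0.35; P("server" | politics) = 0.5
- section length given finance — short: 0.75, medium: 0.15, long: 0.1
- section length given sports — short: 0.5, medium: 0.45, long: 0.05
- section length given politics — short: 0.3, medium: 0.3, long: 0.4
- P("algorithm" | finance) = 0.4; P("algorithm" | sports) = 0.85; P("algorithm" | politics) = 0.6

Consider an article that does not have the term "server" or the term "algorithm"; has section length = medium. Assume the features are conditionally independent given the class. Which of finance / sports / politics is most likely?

politics

finance: 0.2 × (1−0.4) × 0.15 × (1−0.4) = 0.0108
sports: 0.2 × (1−0.35) × 0.45 × (1−0.85) = 0.008775
politics: 0.6 × (1−0.5) × 0.3 × (1−0.6) = 0.036
Highest score → politics.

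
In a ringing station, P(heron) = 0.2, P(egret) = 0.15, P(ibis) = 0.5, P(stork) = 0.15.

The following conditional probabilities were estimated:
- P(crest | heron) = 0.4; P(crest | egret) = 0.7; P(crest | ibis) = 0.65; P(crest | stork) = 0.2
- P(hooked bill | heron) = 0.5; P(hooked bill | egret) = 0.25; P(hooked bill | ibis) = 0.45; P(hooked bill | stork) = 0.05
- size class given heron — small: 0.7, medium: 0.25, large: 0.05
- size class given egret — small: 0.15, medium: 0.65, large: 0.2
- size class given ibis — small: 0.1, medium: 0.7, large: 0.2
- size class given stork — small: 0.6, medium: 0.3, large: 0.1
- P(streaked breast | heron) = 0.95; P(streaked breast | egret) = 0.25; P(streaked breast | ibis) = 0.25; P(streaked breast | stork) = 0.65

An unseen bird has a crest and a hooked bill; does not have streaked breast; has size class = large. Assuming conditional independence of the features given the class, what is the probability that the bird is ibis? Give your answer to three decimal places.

heron: 0.2 × 0.4 × 0.5 × 0.05 × (1−0.95) = 0.0001
egret: 0.15 × 0.7 × 0.25 × 0.2 × (1−0.25) = 0.0039375
ibis: 0.5 × 0.65 × 0.45 × 0.2 × (1−0.25) = 0.0219375
stork: 0.15 × 0.2 × 0.05 × 0.1 × (1−0.65) = 0.0000525
P(ibis | x) = 0.0219375 / 0.0260275 ≈ 0.843

0.843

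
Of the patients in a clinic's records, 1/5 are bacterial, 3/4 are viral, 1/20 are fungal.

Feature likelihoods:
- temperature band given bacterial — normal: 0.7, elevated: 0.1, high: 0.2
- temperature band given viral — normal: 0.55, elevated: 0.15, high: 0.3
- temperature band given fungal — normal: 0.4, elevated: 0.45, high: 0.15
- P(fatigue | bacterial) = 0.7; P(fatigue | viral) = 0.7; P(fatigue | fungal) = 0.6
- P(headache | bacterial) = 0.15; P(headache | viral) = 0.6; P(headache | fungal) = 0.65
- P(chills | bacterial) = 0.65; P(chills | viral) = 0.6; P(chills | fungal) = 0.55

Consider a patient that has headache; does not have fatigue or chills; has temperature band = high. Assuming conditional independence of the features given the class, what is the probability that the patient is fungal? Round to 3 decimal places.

bacterial: 0.2 × 0.2 × (1−0.7) × 0.15 × (1−0.65) = 0.00063
viral: 0.75 × 0.3 × (1−0.7) × 0.6 × (1−0.6) = 0.0162
fungal: 0.05 × 0.15 × (1−0.6) × 0.65 × (1−0.55) = 0.0008775
P(fungal | x) = 0.0008775 / 0.0177075 ≈ 0.050

0.050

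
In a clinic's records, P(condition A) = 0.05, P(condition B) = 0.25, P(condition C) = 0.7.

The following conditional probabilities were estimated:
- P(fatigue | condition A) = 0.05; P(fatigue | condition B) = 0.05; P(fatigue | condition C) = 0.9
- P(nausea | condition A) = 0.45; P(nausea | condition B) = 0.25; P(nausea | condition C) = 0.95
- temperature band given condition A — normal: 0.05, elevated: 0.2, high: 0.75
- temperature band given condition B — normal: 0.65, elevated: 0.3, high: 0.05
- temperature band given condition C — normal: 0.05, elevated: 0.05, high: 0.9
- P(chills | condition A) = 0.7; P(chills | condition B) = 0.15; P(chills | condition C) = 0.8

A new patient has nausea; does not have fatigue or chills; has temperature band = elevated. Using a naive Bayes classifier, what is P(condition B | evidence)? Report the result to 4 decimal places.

0.8860

condition A: 0.05 × (1−0.05) × 0.45 × 0.2 × (1−0.7) = 0.0012825
condition B: 0.25 × (1−0.05) × 0.25 × 0.3 × (1−0.15) = 0.015140625
condition C: 0.7 × (1−0.9) × 0.95 × 0.05 × (1−0.8) = 0.000665
P(condition B | x) = 0.015140625 / 0.017088125 ≈ 0.8860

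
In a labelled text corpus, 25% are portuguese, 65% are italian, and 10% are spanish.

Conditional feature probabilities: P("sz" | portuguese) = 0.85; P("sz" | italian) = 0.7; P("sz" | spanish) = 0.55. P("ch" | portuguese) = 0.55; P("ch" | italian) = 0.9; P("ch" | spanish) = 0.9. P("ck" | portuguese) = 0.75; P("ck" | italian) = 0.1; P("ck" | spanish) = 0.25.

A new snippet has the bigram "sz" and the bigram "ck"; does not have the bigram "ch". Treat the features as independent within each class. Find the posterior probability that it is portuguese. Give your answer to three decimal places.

0.924

portuguese: 0.25 × 0.85 × (1−0.55) × 0.75 = 0.07171875
italian: 0.65 × 0.7 × (1−0.9) × 0.1 = 0.00455
spanish: 0.1 × 0.55 × (1−0.9) × 0.25 = 0.001375
P(portuguese | x) = 0.07171875 / 0.07764375 ≈ 0.924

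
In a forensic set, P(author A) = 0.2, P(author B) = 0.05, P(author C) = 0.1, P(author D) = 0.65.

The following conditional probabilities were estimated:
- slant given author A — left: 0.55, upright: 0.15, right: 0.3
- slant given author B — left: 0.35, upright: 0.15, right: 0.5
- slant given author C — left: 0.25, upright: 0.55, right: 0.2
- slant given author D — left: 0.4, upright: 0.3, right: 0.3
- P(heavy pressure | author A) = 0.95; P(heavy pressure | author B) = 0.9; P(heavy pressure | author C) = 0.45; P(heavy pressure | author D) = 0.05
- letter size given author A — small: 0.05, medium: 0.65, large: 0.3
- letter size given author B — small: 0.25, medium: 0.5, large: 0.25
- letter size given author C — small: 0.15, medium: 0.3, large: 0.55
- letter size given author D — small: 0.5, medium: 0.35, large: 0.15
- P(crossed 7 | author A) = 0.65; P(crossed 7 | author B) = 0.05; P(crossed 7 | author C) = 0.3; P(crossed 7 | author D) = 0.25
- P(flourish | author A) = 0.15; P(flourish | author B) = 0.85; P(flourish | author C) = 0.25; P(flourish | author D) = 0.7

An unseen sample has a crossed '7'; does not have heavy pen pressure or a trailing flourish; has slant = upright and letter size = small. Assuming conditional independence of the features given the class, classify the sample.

author A: 0.2 × 0.15 × (1−0.95) × 0.05 × 0.65 × (1−0.15) = 0.0000414375
author B: 0.05 × 0.15 × (1−0.9) × 0.25 × 0.05 × (1−0.85) = 0.00000140625
author C: 0.1 × 0.55 × (1−0.45) × 0.15 × 0.3 × (1−0.25) = 0.0010209375
author D: 0.65 × 0.3 × (1−0.05) × 0.5 × 0.25 × (1−0.7) = 0.006946875
Highest score → author D.

author D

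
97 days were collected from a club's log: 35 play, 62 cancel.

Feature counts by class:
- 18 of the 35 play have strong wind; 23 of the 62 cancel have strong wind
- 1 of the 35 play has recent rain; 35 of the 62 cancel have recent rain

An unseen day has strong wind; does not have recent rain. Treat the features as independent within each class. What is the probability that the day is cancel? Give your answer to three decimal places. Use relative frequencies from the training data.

0.364

play: (35/97) × (18/35) × (34/35) ≈ 0.180265
cancel: (62/97) × (23/62) × (27/62) ≈ 0.103259
P(cancel | x) = 0.103259 / 0.283524 ≈ 0.364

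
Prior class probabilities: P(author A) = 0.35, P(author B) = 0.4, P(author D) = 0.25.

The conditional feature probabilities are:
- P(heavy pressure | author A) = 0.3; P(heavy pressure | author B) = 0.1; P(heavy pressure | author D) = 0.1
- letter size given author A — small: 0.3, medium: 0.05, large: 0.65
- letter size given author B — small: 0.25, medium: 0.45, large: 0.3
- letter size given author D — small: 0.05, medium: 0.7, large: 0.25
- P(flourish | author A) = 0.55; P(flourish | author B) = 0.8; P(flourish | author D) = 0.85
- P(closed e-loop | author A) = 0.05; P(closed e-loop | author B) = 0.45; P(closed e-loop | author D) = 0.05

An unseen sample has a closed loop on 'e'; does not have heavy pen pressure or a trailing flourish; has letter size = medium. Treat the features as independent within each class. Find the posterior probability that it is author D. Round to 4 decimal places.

author A: 0.35 × (1−0.3) × 0.05 × (1−0.55) × 0.05 = 0.000275625
author B: 0.4 × (1−0.1) × 0.45 × (1−0.8) × 0.45 = 0.01458
author D: 0.25 × (1−0.1) × 0.7 × (1−0.85) × 0.05 = 0.00118125
P(author D | x) = 0.00118125 / 0.016036875 ≈ 0.0737

0.0737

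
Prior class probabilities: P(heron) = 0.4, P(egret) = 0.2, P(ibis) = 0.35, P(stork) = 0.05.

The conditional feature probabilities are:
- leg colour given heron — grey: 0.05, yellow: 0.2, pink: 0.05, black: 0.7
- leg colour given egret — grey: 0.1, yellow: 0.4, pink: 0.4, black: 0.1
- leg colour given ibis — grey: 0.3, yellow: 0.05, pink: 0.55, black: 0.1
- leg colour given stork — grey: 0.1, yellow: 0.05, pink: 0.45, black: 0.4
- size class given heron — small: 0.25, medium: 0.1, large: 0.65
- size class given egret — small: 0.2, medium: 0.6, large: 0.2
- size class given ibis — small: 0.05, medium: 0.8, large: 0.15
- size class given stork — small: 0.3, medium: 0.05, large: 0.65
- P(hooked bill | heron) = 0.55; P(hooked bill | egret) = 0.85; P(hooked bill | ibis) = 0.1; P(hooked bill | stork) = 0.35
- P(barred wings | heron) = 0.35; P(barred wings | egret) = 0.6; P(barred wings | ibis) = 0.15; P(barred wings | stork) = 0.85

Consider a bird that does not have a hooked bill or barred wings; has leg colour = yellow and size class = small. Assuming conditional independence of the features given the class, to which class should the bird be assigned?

heron

heron: 0.4 × 0.2 × 0.25 × (1−0.55) × (1−0.35) = 0.00585
egret: 0.2 × 0.4 × 0.2 × (1−0.85) × (1−0.6) = 0.00096
ibis: 0.35 × 0.05 × 0.05 × (1−0.1) × (1−0.15) = 0.000669375
stork: 0.05 × 0.05 × 0.3 × (1−0.35) × (1−0.85) = 0.000073125
Highest score → heron.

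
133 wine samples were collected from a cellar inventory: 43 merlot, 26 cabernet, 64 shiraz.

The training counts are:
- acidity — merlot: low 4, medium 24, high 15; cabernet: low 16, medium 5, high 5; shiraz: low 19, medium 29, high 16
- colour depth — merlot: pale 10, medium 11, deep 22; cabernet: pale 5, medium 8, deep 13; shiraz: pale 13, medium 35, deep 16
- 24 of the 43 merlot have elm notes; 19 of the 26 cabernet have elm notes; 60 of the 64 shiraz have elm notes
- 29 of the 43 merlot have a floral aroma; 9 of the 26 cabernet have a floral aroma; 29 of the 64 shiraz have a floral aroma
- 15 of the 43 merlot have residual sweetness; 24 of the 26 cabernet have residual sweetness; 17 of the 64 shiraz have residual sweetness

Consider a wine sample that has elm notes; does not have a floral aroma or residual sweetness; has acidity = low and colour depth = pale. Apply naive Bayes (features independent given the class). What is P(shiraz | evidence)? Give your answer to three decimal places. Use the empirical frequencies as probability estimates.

merlot: (43/133) × (4/43) × (10/43) × (24/43) × (14/43) × (28/43) ≈ 0.000827622
cabernet: (26/133) × (16/26) × (5/26) × (19/26) × (17/26) × (2/26) ≈ 0.00085031
shiraz: (64/133) × (19/64) × (13/64) × (60/64) × (35/64) × (47/64) = 0.0109255313873291015625
P(shiraz | x) = 0.0109255313873291015625 / 0.0126034633873291015625 ≈ 0.867

0.867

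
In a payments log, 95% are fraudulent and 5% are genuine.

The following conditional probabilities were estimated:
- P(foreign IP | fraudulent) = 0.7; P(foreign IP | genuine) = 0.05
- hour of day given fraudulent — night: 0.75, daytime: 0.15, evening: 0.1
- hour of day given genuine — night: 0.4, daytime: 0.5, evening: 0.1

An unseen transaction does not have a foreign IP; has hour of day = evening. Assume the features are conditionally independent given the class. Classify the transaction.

fraudulent: 0.95 × (1−0.7) × 0.1 = 0.0285
genuine: 0.05 × (1−0.05) × 0.1 = 0.00475
Highest score → fraudulent.

fraudulent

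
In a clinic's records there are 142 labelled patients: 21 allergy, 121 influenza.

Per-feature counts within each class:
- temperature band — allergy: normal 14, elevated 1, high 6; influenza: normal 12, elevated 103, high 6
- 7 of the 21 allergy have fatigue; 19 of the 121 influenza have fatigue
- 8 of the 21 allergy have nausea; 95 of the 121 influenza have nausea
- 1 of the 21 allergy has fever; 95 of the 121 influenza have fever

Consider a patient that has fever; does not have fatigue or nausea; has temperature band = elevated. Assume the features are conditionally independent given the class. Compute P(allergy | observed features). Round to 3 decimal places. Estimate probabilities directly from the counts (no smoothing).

0.001

allergy: (21/142) × (1/21) × (14/21) × (13/21) × (1/21) ≈ 0.000138397
influenza: (121/142) × (103/121) × (102/121) × (26/121) × (95/121) ≈ 0.103155
P(allergy | x) = 0.000138397 / 0.103293397 ≈ 0.001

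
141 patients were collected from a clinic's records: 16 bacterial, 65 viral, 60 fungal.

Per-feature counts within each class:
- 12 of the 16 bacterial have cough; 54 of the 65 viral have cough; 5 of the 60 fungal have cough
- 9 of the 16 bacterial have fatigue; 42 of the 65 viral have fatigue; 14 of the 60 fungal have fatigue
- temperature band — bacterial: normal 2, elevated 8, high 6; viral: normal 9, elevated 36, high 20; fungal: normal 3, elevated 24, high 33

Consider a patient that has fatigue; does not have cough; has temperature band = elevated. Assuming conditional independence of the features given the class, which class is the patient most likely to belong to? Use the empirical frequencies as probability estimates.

fungal

bacterial: (16/141) × (4/16) × (9/16) × (8/16) ≈ 0.00797872
viral: (65/141) × (11/65) × (42/65) × (36/65) ≈ 0.0279189
fungal: (60/141) × (55/60) × (14/60) × (24/60) ≈ 0.0364066
Highest score → fungal.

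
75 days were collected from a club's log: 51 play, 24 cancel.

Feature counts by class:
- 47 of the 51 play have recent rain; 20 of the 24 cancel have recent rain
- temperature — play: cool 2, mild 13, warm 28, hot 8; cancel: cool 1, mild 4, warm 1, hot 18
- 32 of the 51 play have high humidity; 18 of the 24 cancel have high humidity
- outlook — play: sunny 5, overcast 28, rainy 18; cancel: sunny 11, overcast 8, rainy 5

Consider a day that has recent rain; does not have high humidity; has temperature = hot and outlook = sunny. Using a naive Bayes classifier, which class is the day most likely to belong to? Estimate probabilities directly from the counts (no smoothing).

cancel

play: (51/75) × (47/51) × (8/51) × (19/51) × (5/51) ≈ 0.00359037
cancel: (24/75) × (20/24) × (18/24) × (6/24) × (11/24) ≈ 0.0229167
Highest score → cancel.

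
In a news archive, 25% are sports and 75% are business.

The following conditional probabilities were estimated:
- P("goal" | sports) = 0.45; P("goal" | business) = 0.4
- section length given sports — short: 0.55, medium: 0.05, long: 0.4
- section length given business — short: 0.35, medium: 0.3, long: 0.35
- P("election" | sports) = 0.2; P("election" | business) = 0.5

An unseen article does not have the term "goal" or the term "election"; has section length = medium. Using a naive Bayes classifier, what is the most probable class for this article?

sports: 0.25 × (1−0.45) × 0.05 × (1−0.2) = 0.0055
business: 0.75 × (1−0.4) × 0.3 × (1−0.5) = 0.0675
Highest score → business.

business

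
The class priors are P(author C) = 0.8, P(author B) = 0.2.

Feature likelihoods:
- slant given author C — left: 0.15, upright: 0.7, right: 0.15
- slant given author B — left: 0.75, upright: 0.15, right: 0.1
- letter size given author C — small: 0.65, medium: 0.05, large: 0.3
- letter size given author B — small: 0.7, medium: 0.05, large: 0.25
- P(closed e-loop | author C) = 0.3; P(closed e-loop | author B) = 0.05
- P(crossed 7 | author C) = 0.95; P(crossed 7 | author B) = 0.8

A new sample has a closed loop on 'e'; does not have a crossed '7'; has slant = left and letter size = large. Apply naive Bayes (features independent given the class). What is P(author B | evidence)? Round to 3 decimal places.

0.410

author C: 0.8 × 0.15 × 0.3 × 0.3 × (1−0.95) = 0.00054
author B: 0.2 × 0.75 × 0.25 × 0.05 × (1−0.8) = 0.000375
P(author B | x) = 0.000375 / 0.000915 ≈ 0.410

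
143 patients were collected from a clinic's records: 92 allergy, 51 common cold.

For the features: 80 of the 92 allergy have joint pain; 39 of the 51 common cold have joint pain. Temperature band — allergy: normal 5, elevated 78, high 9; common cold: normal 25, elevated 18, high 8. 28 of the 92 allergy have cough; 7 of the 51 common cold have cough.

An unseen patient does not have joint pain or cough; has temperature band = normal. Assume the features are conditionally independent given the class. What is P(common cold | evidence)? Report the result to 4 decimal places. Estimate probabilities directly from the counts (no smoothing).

0.9179

allergy: (92/143) × (12/92) × (5/92) × (64/92) ≈ 0.00317263
common cold: (51/143) × (12/51) × (25/51) × (44/51) ≈ 0.0354893
P(common cold | x) = 0.0354893 / 0.03866193 ≈ 0.9179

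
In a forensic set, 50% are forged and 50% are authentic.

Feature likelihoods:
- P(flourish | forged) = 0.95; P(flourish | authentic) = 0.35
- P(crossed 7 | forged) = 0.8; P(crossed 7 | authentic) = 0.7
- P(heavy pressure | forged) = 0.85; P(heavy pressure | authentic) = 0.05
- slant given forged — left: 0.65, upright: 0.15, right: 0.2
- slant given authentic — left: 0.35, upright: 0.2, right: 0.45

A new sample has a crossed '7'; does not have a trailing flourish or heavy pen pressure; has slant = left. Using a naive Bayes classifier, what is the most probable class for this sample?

authentic

forged: 0.5 × (1−0.95) × 0.8 × (1−0.85) × 0.65 = 0.00195
authentic: 0.5 × (1−0.35) × 0.7 × (1−0.05) × 0.35 = 0.07564375
Highest score → authentic.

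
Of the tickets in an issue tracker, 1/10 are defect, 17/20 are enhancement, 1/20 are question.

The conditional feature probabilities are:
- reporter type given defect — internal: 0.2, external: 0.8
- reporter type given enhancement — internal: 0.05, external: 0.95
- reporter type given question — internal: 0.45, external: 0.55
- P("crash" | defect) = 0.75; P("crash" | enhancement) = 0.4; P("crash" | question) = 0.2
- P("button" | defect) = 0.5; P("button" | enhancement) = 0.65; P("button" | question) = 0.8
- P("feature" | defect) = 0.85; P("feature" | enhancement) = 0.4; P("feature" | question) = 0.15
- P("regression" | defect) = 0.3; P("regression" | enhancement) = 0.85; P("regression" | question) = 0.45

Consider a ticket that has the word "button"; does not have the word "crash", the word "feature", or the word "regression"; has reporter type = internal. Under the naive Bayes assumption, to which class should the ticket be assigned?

defect: 0.1 × 0.2 × (1−0.75) × 0.5 × (1−0.85) × (1−0.3) = 0.0002625
enhancement: 0.85 × 0.05 × (1−0.4) × 0.65 × (1−0.4) × (1−0.85) = 0.00149175
question: 0.05 × 0.45 × (1−0.2) × 0.8 × (1−0.15) × (1−0.45) = 0.006732
Highest score → question.

question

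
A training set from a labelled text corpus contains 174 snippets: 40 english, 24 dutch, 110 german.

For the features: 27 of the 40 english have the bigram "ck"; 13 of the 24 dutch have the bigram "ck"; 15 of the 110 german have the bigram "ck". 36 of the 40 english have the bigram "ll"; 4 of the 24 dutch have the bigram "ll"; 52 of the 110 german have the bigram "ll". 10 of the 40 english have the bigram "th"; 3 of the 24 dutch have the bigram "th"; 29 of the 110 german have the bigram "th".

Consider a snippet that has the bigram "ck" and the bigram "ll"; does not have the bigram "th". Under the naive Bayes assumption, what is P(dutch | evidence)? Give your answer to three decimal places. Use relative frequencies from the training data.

0.075

english: (40/174) × (27/40) × (36/40) × (30/40) ≈ 0.104741
dutch: (24/174) × (13/24) × (4/24) × (21/24) ≈ 0.0108956
german: (110/174) × (15/110) × (52/110) × (81/110) ≈ 0.0300085
P(dutch | x) = 0.0108956 / 0.1456451 ≈ 0.075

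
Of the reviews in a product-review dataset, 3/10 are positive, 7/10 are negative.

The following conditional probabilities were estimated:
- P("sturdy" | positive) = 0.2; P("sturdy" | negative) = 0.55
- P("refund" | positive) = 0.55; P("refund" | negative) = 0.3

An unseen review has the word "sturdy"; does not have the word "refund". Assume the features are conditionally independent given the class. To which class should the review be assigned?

positive: 0.3 × 0.2 × (1−0.55) = 0.027
negative: 0.7 × 0.55 × (1−0.3) = 0.2695
Highest score → negative.

negative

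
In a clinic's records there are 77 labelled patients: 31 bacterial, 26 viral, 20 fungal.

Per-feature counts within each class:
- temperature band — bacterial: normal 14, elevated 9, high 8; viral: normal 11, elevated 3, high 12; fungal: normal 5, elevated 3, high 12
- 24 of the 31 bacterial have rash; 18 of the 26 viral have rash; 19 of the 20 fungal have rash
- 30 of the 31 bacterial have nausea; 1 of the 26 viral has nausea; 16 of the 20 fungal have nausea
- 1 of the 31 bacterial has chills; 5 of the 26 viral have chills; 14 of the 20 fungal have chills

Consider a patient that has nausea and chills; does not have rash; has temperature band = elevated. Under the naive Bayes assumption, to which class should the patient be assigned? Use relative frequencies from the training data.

fungal

bacterial: (31/77) × (9/31) × (7/31) × (30/31) × (1/31) ≈ 0.000823922
viral: (26/77) × (3/26) × (8/26) × (1/26) × (5/26) ≈ 0.0000886687
fungal: (20/77) × (3/20) × (1/20) × (16/20) × (14/20) ≈ 0.00109091
Highest score → fungal.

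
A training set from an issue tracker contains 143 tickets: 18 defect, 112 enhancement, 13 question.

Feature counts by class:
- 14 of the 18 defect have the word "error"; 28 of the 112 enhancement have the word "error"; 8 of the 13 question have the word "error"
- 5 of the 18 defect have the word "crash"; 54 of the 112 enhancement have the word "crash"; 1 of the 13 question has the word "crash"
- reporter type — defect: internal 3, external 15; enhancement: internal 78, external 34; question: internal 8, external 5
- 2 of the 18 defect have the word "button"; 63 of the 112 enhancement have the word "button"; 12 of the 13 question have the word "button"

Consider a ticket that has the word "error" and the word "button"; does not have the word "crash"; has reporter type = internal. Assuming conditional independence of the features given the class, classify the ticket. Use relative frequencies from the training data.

defect: (18/143) × (14/18) × (13/18) × (3/18) × (2/18) ≈ 0.00130939
enhancement: (112/143) × (28/112) × (58/112) × (78/112) × (63/112) ≈ 0.039722
question: (13/143) × (8/13) × (12/13) × (8/13) × (12/13) ≈ 0.0293343
Highest score → enhancement.

enhancement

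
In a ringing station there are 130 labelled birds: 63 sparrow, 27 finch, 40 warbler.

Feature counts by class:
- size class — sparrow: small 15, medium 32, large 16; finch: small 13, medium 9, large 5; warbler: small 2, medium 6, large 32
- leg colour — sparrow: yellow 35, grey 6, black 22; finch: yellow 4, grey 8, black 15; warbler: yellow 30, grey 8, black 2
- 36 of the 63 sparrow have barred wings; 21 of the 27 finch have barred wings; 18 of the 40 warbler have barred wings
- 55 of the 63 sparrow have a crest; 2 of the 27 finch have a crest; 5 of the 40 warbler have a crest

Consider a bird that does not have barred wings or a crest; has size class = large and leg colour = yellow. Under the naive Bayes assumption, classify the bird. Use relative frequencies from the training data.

warbler

sparrow: (63/130) × (16/63) × (35/63) × (27/63) × (8/63) ≈ 0.00372115
finch: (27/130) × (5/27) × (4/27) × (6/27) × (25/27) ≈ 0.00117243
warbler: (40/130) × (32/40) × (30/40) × (22/40) × (35/40) ≈ 0.0888462
Highest score → warbler.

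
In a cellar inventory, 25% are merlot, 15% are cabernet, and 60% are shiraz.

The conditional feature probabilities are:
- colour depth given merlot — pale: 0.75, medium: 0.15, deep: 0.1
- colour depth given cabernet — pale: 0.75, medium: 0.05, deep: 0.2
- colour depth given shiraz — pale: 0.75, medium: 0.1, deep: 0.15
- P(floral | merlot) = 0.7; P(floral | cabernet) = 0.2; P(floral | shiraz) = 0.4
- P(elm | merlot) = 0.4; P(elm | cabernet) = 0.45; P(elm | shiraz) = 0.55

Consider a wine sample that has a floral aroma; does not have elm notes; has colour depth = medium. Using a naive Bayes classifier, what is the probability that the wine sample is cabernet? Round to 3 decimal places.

merlot: 0.25 × 0.15 × 0.7 × (1−0.4) = 0.01575
cabernet: 0.15 × 0.05 × 0.2 × (1−0.45) = 0.000825
shiraz: 0.6 × 0.1 × 0.4 × (1−0.55) = 0.0108
P(cabernet | x) = 0.000825 / 0.027375 ≈ 0.030

0.030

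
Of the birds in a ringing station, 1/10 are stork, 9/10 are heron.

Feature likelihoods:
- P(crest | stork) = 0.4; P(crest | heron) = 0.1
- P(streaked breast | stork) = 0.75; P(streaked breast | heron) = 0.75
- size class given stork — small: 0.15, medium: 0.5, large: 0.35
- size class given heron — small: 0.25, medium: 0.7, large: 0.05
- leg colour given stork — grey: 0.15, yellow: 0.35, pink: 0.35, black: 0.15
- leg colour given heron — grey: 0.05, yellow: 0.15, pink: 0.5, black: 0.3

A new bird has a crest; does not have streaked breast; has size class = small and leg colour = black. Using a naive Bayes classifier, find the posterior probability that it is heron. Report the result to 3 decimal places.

0.882

stork: 0.1 × 0.4 × (1−0.75) × 0.15 × 0.15 = 0.000225
heron: 0.9 × 0.1 × (1−0.75) × 0.25 × 0.3 = 0.0016875
P(heron | x) = 0.0016875 / 0.0019125 ≈ 0.882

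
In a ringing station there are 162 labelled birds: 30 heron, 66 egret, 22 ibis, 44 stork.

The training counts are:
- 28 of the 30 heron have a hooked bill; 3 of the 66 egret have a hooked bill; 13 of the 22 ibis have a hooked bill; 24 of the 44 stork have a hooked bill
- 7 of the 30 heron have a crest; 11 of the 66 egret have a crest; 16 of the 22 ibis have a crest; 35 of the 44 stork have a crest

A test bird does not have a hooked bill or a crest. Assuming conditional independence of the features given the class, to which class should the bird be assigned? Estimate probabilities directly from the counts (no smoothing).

heron: (30/162) × (2/30) × (23/30) ≈ 0.00946502
egret: (66/162) × (63/66) × (55/66) ≈ 0.324074
ibis: (22/162) × (9/22) × (6/22) ≈ 0.0151515
stork: (44/162) × (20/44) × (9/44) ≈ 0.0252525
Highest score → egret.

egret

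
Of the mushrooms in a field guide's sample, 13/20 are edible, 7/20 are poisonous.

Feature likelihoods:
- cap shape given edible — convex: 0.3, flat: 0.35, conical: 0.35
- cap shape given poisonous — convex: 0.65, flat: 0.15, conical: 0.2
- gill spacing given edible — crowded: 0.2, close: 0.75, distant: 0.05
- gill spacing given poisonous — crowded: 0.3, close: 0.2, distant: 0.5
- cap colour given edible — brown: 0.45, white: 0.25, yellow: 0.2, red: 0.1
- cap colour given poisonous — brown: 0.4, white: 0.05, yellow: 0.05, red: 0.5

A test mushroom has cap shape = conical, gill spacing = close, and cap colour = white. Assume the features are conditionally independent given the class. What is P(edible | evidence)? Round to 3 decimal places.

0.984

edible: 0.65 × 0.35 × 0.75 × 0.25 = 0.04265625
poisonous: 0.35 × 0.2 × 0.2 × 0.05 = 0.0007
P(edible | x) = 0.04265625 / 0.04335625 ≈ 0.984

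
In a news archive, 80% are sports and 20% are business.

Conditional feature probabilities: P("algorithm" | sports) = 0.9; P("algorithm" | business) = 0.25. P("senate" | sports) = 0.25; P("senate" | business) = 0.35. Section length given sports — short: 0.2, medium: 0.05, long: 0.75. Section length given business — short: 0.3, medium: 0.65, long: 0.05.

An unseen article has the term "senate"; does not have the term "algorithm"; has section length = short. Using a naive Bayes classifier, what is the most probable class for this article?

business

sports: 0.8 × (1−0.9) × 0.25 × 0.2 = 0.004
business: 0.2 × (1−0.25) × 0.35 × 0.3 = 0.01575
Highest score → business.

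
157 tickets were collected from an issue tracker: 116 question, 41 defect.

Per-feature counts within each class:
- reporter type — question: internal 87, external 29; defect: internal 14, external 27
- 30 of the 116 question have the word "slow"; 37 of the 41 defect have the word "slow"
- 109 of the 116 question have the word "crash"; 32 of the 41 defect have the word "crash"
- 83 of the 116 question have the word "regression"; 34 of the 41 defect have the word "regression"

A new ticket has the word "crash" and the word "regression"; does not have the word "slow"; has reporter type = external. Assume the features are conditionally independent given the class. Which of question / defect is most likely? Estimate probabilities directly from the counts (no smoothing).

question: (116/157) × (29/116) × (86/116) × (109/116) × (83/116) ≈ 0.092072
defect: (41/157) × (27/41) × (4/41) × (32/41) × (34/41) ≈ 0.0108593
Highest score → question.

question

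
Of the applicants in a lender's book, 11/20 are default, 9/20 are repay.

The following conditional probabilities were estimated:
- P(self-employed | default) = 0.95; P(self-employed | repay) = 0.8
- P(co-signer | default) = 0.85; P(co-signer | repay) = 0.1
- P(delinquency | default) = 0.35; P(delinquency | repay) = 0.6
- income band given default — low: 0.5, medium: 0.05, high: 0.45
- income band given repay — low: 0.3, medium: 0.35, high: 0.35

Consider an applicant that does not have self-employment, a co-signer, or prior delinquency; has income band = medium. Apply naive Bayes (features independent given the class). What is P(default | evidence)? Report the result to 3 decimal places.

default: 0.55 × (1−0.95) × (1−0.85) × (1−0.35) × 0.05 = 0.0001340625
repay: 0.45 × (1−0.8) × (1−0.1) × (1−0.6) × 0.35 = 0.01134
P(default | x) = 0.0001340625 / 0.0114740625 ≈ 0.012

0.012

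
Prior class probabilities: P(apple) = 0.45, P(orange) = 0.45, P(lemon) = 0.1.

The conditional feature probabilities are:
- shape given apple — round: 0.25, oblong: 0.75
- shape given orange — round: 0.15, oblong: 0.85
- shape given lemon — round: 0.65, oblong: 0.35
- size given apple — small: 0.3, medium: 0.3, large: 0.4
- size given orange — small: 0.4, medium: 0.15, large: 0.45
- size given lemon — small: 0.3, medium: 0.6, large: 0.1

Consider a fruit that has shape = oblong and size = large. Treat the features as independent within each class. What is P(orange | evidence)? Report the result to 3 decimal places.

apple: 0.45 × 0.75 × 0.4 = 0.135
orange: 0.45 × 0.85 × 0.45 = 0.172125
lemon: 0.1 × 0.35 × 0.1 = 0.0035
P(orange | x) = 0.172125 / 0.310625 ≈ 0.554

0.554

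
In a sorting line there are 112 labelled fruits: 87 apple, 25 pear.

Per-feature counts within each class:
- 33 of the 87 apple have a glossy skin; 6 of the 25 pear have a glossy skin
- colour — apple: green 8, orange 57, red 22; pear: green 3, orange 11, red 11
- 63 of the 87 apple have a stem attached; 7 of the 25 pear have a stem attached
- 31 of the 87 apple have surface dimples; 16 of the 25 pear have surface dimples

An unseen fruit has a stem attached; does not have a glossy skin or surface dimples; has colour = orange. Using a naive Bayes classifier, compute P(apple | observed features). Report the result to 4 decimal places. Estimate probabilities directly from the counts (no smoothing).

0.9514

apple: (87/112) × (54/87) × (57/87) × (63/87) × (56/87) ≈ 0.147239
pear: (25/112) × (19/25) × (11/25) × (7/25) × (9/25) = 0.007524
P(apple | x) = 0.147239 / 0.154763 ≈ 0.9514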